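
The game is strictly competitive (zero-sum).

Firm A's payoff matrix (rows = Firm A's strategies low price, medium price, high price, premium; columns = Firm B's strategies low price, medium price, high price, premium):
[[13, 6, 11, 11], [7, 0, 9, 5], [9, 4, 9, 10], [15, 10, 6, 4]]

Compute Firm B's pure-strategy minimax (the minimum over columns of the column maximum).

The worst case (largest entry) in each column is low price: 15, medium price: 10, high price: 11, premium: 11.
The best (smallest) of these is 10.

10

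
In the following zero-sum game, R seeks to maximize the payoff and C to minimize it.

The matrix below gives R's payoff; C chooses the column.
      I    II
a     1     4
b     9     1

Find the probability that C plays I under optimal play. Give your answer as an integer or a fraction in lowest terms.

3/11

Row minima are 1 and 1, so R's maximin is 1; column maxima are 9 and 4, so C's minimax is 4. These differ, so the equilibrium is in mixed strategies.
Let C play I with probability q. R is indifferent when q + 4(1−q) = 9q + (1−q), giving q = 3/11.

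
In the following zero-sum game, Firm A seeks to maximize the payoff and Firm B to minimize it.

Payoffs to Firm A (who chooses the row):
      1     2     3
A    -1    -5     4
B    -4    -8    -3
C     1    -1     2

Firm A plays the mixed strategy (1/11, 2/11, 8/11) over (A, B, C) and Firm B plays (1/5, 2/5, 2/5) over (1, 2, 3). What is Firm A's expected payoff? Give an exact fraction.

Against (1/5, 2/5, 2/5), each row's expected payoff is A: -3/5; B: -26/5; C: 3/5.
Taking the (1/11, 2/11, 8/11)-weighted average: (1/11)·(-3/5) + (2/11)·(-26/5) + (8/11)·(3/5) = -31/55.

-31/55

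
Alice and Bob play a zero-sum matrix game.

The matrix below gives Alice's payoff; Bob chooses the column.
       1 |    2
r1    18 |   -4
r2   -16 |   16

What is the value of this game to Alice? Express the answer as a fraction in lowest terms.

112/27

Row minima are -4 and -16, so Alice's maximin is -4; column maxima are 18 and 16, so Bob's minimax is 16. These differ, so the equilibrium is in mixed strategies.
Let Alice play r1 with probability p. Bob is indifferent when 18p − 16(1−p) = −4p + 16(1−p), giving p = 16/27.
Let Bob play 1 with probability q. Alice is indifferent when 18q − 4(1−q) = −16q + 16(1−q), giving q = 10/27.
The value is 18·(10/27) + (-4)·(17/27) = 112/27.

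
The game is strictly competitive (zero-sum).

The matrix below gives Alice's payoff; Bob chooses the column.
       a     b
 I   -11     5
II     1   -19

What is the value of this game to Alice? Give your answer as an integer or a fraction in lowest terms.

-17/3

Row minima are -11 and -19, so Alice's maximin is -11; column maxima are 1 and 5, so Bob's minimax is 1. These differ, so the equilibrium is in mixed strategies.
Let Alice play I with probability p. Bob is indifferent when −11p + (1−p) = 5p − 19(1−p), giving p = 5/9.
Let Bob play a with probability q. Alice is indifferent when −11q + 5(1−q) = q − 19(1−q), giving q = 2/3.
The value is -11·(2/3) + (5)·(1/3) = -17/3.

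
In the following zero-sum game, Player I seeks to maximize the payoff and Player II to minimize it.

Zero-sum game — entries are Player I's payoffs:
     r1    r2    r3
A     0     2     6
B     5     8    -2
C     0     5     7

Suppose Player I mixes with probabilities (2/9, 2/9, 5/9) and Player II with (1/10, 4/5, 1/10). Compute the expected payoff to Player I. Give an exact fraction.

Against (1/10, 4/5, 1/10), each row's expected payoff is A: 11/5; B: 67/10; C: 47/10.
Taking the (2/9, 2/9, 5/9)-weighted average: (2/9)·(11/5) + (2/9)·(67/10) + (5/9)·(47/10) = 413/90.

413/90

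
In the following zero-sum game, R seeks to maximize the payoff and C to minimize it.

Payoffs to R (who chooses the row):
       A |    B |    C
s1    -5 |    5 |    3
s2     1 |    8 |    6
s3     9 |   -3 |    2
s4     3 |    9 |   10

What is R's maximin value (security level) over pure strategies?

The worst-case payoff for each row is s1: -5, s2: 1, s3: -3, s4: 3.
The best of these is 3.

3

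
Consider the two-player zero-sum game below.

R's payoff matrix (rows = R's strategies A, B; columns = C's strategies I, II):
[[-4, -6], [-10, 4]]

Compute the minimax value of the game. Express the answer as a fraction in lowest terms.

Row minima are -6 and -10, so R's maximin is -6; column maxima are -4 and 4, so C's minimax is -4. These differ, so the equilibrium is in mixed strategies.
Let R play A with probability p. C is indifferent when −4p − 10(1−p) = −6p + 4(1−p), giving p = 7/8.
Let C play I with probability q. R is indifferent when −4q − 6(1−q) = −10q + 4(1−q), giving q = 5/8.
The value is -4·(5/8) + (-6)·(3/8) = -19/4.

-19/4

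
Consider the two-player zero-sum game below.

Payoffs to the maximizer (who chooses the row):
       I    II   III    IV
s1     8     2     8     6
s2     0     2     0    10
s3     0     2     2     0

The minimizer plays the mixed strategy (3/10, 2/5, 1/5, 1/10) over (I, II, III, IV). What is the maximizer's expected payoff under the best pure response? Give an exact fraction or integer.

s1: (8)·(3/10) + (2)·(2/5) + (8)·(1/5) + (6)·(1/10) = 27/5.
s2: (0)·(3/10) + (2)·(2/5) + (0)·(1/5) + (10)·(1/10) = 9/5.
s3: (0)·(3/10) + (2)·(2/5) + (2)·(1/5) + (0)·(1/10) = 6/5.
The best pure response is s1 with expected payoff 27/5.

27/5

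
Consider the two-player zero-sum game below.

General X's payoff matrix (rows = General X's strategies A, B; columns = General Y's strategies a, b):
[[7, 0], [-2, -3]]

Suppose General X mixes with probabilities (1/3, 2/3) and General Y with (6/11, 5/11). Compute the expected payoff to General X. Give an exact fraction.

-4/11

Against (6/11, 5/11), each row's expected payoff is A: 42/11; B: -27/11.
Taking the (1/3, 2/3)-weighted average: (1/3)·(42/11) + (2/3)·(-27/11) = -4/11.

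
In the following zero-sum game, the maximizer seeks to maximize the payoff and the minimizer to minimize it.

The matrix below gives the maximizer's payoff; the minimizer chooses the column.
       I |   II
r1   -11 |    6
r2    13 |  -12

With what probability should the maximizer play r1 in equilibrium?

25/42

Row minima are -11 and -12, so the maximizer's maximin is -11; column maxima are 13 and 6, so the minimizer's minimax is 6. These differ, so the equilibrium is in mixed strategies.
Let the maximizer play r1 with probability p. The minimizer is indifferent when −11p + 13(1−p) = 6p − 12(1−p), giving p = 25/42.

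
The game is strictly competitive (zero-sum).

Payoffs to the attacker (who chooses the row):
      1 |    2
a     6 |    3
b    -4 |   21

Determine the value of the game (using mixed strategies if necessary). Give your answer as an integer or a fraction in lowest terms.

Row minima are 3 and -4, so the attacker's maximin is 3; column maxima are 6 and 21, so the defender's minimax is 6. These differ, so the equilibrium is in mixed strategies.
Let the attacker play a with probability p. The defender is indifferent when 6p − 4(1−p) = 3p + 21(1−p), giving p = 25/28.
Let the defender play 1 with probability q. The attacker is indifferent when 6q + 3(1−q) = −4q + 21(1−q), giving q = 9/14.
The value is 6·(9/14) + (3)·(5/14) = 69/14.

69/14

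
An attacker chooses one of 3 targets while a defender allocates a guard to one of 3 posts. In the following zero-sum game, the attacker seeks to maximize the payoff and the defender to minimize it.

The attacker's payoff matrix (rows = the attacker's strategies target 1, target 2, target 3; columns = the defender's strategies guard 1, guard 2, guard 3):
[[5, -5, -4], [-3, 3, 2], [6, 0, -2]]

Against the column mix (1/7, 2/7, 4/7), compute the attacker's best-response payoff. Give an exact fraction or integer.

target 1: (5)·(1/7) + (-5)·(2/7) + (-4)·(4/7) = -3.
target 2: (-3)·(1/7) + (3)·(2/7) + (2)·(4/7) = 11/7.
target 3: (6)·(1/7) + (0)·(2/7) + (-2)·(4/7) = -2/7.
The best pure response is target 2 with expected payoff 11/7.

11/7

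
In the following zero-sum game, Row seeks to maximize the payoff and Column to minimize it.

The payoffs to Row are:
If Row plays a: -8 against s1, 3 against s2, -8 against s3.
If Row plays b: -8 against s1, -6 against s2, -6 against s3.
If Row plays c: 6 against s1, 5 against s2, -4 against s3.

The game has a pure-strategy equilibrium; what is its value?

Row minima: -8, -8, -4 → Row's maximin is -4.
Column maxima: 6, 5, -4 → Column's minimax is -4.
They coincide at (c, s3), so the value is -4.

-4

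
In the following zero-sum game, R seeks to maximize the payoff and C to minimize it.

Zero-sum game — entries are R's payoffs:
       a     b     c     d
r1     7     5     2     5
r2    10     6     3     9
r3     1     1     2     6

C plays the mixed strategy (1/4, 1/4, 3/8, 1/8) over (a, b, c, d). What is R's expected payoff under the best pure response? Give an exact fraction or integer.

25/4

r1: (7)·(1/4) + (5)·(1/4) + (2)·(3/8) + (5)·(1/8) = 35/8.
r2: (10)·(1/4) + (6)·(1/4) + (3)·(3/8) + (9)·(1/8) = 25/4.
r3: (1)·(1/4) + (1)·(1/4) + (2)·(3/8) + (6)·(1/8) = 2.
The best pure response is r2 with expected payoff 25/4.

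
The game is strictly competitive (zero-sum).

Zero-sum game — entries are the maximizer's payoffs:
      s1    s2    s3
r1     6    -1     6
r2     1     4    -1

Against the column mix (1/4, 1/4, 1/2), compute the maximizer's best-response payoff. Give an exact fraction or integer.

17/4

r1: (6)·(1/4) + (-1)·(1/4) + (6)·(1/2) = 17/4.
r2: (1)·(1/4) + (4)·(1/4) + (-1)·(1/2) = 3/4.
The best pure response is r1 with expected payoff 17/4.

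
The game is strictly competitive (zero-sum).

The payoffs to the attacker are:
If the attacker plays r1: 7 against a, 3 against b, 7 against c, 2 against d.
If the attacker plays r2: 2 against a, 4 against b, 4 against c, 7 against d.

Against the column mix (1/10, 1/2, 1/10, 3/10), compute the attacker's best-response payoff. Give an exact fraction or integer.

r1: (7)·(1/10) + (3)·(1/2) + (7)·(1/10) + (2)·(3/10) = 7/2.
r2: (2)·(1/10) + (4)·(1/2) + (4)·(1/10) + (7)·(3/10) = 47/10.
The best pure response is r2 with expected payoff 47/10.

47/10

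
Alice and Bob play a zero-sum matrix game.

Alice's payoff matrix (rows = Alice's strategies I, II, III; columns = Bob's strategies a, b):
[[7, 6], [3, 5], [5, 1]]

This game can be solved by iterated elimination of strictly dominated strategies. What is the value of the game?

Row III is strictly dominated by row I (7>5, 6>1); eliminate III.
Row II is strictly dominated by row I (7>3, 6>5); eliminate II.
Column a is strictly dominated by b for Bob (6<7); eliminate a.
Only (I, b) remains, with payoff 6.

6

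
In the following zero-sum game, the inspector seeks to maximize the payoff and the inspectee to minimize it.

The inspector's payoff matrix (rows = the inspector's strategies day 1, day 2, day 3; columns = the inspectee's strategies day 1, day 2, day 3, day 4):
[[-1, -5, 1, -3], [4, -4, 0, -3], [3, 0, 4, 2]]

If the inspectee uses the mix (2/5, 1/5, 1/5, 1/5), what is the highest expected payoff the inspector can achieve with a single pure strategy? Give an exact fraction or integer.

day 1: (-1)·(2/5) + (-5)·(1/5) + (1)·(1/5) + (-3)·(1/5) = -9/5.
day 2: (4)·(2/5) + (-4)·(1/5) + (0)·(1/5) + (-3)·(1/5) = 1/5.
day 3: (3)·(2/5) + (0)·(1/5) + (4)·(1/5) + (2)·(1/5) = 12/5.
The best pure response is day 3 with expected payoff 12/5.

12/5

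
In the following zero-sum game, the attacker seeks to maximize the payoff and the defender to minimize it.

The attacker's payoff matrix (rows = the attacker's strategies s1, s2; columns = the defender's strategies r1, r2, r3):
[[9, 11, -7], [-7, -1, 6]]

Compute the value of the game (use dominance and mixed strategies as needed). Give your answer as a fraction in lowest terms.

Column r2 is strictly dominated by r1 for the defender (it gives the attacker more in every row).
The remaining 2×2 game on (s1, s2) × (r1, r3) has no saddle point. Let the attacker play s1 with probability p; indifference gives 9p − 7(1−p) = −7p + 6(1−p), so p = 13/29.
Similarly the defender's optimal q on r1 is 13/29, and the value is 9·(13/29) + (-7)·(16/29) = 5/29.

5/29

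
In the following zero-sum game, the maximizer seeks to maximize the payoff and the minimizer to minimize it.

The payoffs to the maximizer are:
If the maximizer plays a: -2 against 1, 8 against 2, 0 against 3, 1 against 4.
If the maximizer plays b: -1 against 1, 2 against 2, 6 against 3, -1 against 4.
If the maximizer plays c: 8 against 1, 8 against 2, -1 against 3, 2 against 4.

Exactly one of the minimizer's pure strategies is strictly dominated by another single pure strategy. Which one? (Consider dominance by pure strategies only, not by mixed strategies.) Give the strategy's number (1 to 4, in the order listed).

The minimizer prefers columns that give the maximizer less. Compare 2 with 4: 1 < 8, -1 < 2, 2 < 8.
So 4 strictly dominates 2 for the minimizer; 2 is strictly dominated.

2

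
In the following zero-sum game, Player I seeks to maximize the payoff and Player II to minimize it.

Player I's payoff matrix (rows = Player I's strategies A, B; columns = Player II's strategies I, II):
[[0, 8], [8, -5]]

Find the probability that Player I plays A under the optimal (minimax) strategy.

13/21

Row minima are 0 and -5, so Player I's maximin is 0; column maxima are 8 and 8, so Player II's minimax is 8. These differ, so the equilibrium is in mixed strategies.
Let Player I play A with probability p. Player II is indifferent when 8(1−p) = 8p − 5(1−p), giving p = 13/21.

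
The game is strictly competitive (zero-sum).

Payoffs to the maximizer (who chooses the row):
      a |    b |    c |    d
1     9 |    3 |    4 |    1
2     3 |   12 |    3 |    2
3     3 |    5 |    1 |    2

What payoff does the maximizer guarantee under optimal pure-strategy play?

Row minima: 1, 2, 1 → the maximizer's maximin is 2.
Column maxima: 9, 12, 4, 2 → the minimizer's minimax is 2.
They coincide at (2, d), so the value is 2.

2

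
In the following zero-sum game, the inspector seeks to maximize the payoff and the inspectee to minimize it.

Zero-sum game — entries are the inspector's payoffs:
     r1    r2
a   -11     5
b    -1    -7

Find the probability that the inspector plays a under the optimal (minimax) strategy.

Row minima are -11 and -7, so the inspector's maximin is -7; column maxima are -1 and 5, so the inspectee's minimax is -1. These differ, so the equilibrium is in mixed strategies.
Let the inspector play a with probability p. The inspectee is indifferent when −11p − (1−p) = 5p − 7(1−p), giving p = 3/11.

3/11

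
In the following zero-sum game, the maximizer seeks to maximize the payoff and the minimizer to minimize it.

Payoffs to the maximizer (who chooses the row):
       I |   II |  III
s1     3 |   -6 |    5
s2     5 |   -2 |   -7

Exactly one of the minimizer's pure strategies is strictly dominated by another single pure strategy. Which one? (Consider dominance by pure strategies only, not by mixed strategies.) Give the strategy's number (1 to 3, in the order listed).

1

The minimizer prefers columns that give the maximizer less. Compare I with II: -6 < 3, -2 < 5.
So II strictly dominates I for the minimizer; I is strictly dominated.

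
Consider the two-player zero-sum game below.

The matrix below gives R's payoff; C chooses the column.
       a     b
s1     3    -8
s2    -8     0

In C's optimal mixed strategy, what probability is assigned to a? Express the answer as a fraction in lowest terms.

Row minima are -8 and -8, so R's maximin is -8; column maxima are 3 and 0, so C's minimax is 0. These differ, so the equilibrium is in mixed strategies.
Let C play a with probability q. R is indifferent when 3q − 8(1−q) = −8q, giving q = 8/19.

8/19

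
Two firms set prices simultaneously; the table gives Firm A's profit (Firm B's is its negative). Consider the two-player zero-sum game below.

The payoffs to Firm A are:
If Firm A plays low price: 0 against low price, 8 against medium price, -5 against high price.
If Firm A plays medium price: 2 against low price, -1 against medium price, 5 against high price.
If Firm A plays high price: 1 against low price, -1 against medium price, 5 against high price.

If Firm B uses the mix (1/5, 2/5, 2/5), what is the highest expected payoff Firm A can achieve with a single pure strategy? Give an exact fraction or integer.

2

low price: (0)·(1/5) + (8)·(2/5) + (-5)·(2/5) = 6/5.
medium price: (2)·(1/5) + (-1)·(2/5) + (5)·(2/5) = 2.
high price: (1)·(1/5) + (-1)·(2/5) + (5)·(2/5) = 9/5.
The best pure response is medium price with expected payoff 2.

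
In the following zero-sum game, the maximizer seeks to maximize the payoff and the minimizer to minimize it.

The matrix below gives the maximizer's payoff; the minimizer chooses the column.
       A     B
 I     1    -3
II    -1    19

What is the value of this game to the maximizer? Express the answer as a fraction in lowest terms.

Row minima are -3 and -1, so the maximizer's maximin is -1; column maxima are 1 and 19, so the minimizer's minimax is 1. These differ, so the equilibrium is in mixed strategies.
Let the maximizer play I with probability p. The minimizer is indifferent when p − (1−p) = −3p + 19(1−p), giving p = 5/6.
Let the minimizer play A with probability q. The maximizer is indifferent when q − 3(1−q) = −q + 19(1−q), giving q = 11/12.
The value is 1·(11/12) + (-3)·(1/12) = 2/3.

2/3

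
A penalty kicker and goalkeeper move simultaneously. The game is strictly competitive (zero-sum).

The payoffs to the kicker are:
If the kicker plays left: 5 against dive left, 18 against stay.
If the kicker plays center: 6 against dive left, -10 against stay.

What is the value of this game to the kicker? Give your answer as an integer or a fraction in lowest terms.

158/29

Row minima are 5 and -10, so the kicker's maximin is 5; column maxima are 6 and 18, so the goalkeeper's minimax is 6. These differ, so the equilibrium is in mixed strategies.
Let the kicker play left with probability p. The goalkeeper is indifferent when 5p + 6(1−p) = 18p − 10(1−p), giving p = 16/29.
Let the goalkeeper play dive left with probability q. The kicker is indifferent when 5q + 18(1−q) = 6q − 10(1−q), giving q = 28/29.
The value is 5·(28/29) + (18)·(1/29) = 158/29.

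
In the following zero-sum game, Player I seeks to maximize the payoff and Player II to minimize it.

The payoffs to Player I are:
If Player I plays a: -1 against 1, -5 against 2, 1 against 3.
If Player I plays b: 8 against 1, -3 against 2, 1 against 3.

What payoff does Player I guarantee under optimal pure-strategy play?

Row minima: -5, -3 → Player I's maximin is -3.
Column maxima: 8, -3, 1 → Player II's minimax is -3.
They coincide at (b, 2), so the value is -3.

-3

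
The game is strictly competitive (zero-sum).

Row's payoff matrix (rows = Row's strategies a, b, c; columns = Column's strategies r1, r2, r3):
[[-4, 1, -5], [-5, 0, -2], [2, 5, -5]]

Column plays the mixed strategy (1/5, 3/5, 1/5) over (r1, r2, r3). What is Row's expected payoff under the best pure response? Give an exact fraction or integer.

a: (-4)·(1/5) + (1)·(3/5) + (-5)·(1/5) = -6/5.
b: (-5)·(1/5) + (0)·(3/5) + (-2)·(1/5) = -7/5.
c: (2)·(1/5) + (5)·(3/5) + (-5)·(1/5) = 12/5.
The best pure response is c with expected payoff 12/5.

12/5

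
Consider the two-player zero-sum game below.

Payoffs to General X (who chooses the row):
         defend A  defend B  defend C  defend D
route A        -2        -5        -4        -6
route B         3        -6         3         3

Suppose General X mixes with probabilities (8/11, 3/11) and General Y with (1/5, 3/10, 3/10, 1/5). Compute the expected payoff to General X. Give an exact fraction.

-67/22

Against (1/5, 3/10, 3/10, 1/5), each row's expected payoff is route A: -43/10; route B: 3/10.
Taking the (8/11, 3/11)-weighted average: (8/11)·(-43/10) + (3/11)·(3/10) = -67/22.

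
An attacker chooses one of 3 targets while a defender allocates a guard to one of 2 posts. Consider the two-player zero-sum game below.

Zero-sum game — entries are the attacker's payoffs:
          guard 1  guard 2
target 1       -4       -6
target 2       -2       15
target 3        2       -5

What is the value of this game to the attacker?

Row target 1 is strictly dominated by row target 3, so the attacker never plays it.
The remaining 2×2 game on (target 2, target 3) × (guard 1, guard 2) has no saddle point. Let the attacker play target 2 with probability p; indifference gives −2p + 2(1−p) = 15p − 5(1−p), so p = 7/24.
Similarly the defender's optimal q on guard 1 is 5/6, and the value is -2·(5/6) + (15)·(1/6) = 5/6.

5/6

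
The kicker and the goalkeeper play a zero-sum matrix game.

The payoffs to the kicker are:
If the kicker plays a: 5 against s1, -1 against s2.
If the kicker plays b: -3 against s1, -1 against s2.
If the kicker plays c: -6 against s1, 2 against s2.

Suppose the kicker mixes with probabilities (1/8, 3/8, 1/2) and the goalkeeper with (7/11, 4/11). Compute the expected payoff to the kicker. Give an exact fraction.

-45/22

Against (7/11, 4/11), each row's expected payoff is a: 31/11; b: -25/11; c: -34/11.
Taking the (1/8, 3/8, 1/2)-weighted average: (1/8)·(31/11) + (3/8)·(-25/11) + (1/2)·(-34/11) = -45/22.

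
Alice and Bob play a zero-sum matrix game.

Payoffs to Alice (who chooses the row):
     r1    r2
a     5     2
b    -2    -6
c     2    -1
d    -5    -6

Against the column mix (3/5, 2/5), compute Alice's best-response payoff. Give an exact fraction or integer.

a: (5)·(3/5) + (2)·(2/5) = 19/5.
b: (-2)·(3/5) + (-6)·(2/5) = -18/5.
c: (2)·(3/5) + (-1)·(2/5) = 4/5.
d: (-5)·(3/5) + (-6)·(2/5) = -27/5.
The best pure response is a with expected payoff 19/5.

19/5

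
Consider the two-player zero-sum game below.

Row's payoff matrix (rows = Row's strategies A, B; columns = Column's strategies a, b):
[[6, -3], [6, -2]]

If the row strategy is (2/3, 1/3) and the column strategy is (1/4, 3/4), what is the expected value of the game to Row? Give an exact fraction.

-1/2

Against (1/4, 3/4), each row's expected payoff is A: -3/4; B: 0.
Taking the (2/3, 1/3)-weighted average: (2/3)·(-3/4) + (1/3)·(0) = -1/2.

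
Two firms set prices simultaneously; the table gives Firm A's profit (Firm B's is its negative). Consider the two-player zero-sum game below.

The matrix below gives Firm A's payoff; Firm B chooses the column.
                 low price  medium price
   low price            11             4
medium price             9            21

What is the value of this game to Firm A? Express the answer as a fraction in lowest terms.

Row minima are 4 and 9, so Firm A's maximin is 9; column maxima are 11 and 21, so Firm B's minimax is 11. These differ, so the equilibrium is in mixed strategies.
Let Firm A play low price with probability p. Firm B is indifferent when 11p + 9(1−p) = 4p + 21(1−p), giving p = 12/19.
Let Firm B play low price with probability q. Firm A is indifferent when 11q + 4(1−q) = 9q + 21(1−q), giving q = 17/19.
The value is 11·(17/19) + (4)·(2/19) = 195/19.

195/19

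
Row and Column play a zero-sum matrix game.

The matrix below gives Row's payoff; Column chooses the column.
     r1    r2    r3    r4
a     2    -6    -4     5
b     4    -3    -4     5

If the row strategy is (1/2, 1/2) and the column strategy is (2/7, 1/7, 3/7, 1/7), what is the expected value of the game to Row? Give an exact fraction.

Against (2/7, 1/7, 3/7, 1/7), each row's expected payoff is a: -9/7; b: -2/7.
Taking the (1/2, 1/2)-weighted average: (1/2)·(-9/7) + (1/2)·(-2/7) = -11/14.

-11/14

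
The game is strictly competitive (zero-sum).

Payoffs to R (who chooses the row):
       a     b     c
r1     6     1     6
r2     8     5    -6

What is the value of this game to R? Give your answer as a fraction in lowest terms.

9/4

Column a is strictly dominated by b for C (it gives R more in every row).
The remaining 2×2 game on (r1, r2) × (b, c) has no saddle point. Let R play r1 with probability p; indifference gives p + 5(1−p) = 6p − 6(1−p), so p = 11/16.
Similarly C's optimal q on b is 3/4, and the value is 1·(3/4) + (6)·(1/4) = 9/4.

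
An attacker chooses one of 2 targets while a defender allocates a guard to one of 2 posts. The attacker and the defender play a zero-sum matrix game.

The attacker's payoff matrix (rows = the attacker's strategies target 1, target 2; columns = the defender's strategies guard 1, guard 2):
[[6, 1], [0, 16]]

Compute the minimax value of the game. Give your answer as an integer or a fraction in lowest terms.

Row minima are 1 and 0, so the attacker's maximin is 1; column maxima are 6 and 16, so the defender's minimax is 6. These differ, so the equilibrium is in mixed strategies.
Let the attacker play target 1 with probability p. The defender is indifferent when 6p = p + 16(1−p), giving p = 16/21.
Let the defender play guard 1 with probability q. The attacker is indifferent when 6q + (1−q) = 16(1−q), giving q = 5/7.
The value is 6·(5/7) + (1)·(2/7) = 32/7.

32/7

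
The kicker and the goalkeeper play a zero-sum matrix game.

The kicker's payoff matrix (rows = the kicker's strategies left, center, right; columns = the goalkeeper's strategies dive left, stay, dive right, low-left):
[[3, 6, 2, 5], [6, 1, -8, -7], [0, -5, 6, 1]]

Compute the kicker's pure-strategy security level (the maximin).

2

The worst-case payoff for each row is left: 2, center: -8, right: -5.
The best of these is 2.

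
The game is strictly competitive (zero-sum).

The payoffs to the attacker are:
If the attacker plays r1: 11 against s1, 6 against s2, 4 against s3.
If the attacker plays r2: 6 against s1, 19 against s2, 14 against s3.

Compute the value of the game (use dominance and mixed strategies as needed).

Column s2 is strictly dominated by s3 for the defender (it gives the attacker more in every row).
The remaining 2×2 game on (r1, r2) × (s1, s3) has no saddle point. Let the attacker play r1 with probability p; indifference gives 11p + 6(1−p) = 4p + 14(1−p), so p = 8/15.
Similarly the defender's optimal q on s1 is 2/3, and the value is 11·(2/3) + (4)·(1/3) = 26/3.

26/3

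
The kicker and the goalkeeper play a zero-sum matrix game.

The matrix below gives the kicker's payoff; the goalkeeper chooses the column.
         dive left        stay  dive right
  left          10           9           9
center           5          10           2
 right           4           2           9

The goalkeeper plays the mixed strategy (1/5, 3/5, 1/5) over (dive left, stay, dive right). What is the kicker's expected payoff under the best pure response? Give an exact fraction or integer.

46/5

left: (10)·(1/5) + (9)·(3/5) + (9)·(1/5) = 46/5.
center: (5)·(1/5) + (10)·(3/5) + (2)·(1/5) = 37/5.
right: (4)·(1/5) + (2)·(3/5) + (9)·(1/5) = 19/5.
The best pure response is left with expected payoff 46/5.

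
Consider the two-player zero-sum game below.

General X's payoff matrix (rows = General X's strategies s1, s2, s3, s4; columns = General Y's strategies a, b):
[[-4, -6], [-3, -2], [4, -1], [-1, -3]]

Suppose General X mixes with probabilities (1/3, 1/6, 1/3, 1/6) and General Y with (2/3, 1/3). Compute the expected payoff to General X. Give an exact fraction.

-3/2

Against (2/3, 1/3), each row's expected payoff is s1: -14/3; s2: -8/3; s3: 7/3; s4: -5/3.
Taking the (1/3, 1/6, 1/3, 1/6)-weighted average: (1/3)·(-14/3) + (1/6)·(-8/3) + (1/3)·(7/3) + (1/6)·(-5/3) = -3/2.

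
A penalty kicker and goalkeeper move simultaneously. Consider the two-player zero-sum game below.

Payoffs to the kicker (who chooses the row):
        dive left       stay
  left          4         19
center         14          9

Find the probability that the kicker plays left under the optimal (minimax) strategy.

Row minima are 4 and 9, so the kicker's maximin is 9; column maxima are 14 and 19, so the goalkeeper's minimax is 14. These differ, so the equilibrium is in mixed strategies.
Let the kicker play left with probability p. The goalkeeper is indifferent when 4p + 14(1−p) = 19p + 9(1−p), giving p = 1/4.

1/4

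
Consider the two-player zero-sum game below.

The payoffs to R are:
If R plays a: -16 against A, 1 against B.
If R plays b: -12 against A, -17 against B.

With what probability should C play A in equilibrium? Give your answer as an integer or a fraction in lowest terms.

Row minima are -16 and -17, so R's maximin is -16; column maxima are -12 and 1, so C's minimax is -12. These differ, so the equilibrium is in mixed strategies.
Let C play A with probability q. R is indifferent when −16q + (1−q) = −12q − 17(1−q), giving q = 9/11.

9/11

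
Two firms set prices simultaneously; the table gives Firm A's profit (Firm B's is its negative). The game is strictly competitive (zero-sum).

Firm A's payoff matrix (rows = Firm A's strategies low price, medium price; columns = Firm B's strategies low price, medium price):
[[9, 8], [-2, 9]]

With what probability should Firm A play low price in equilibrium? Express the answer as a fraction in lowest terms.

Row minima are 8 and -2, so Firm A's maximin is 8; column maxima are 9 and 9, so Firm B's minimax is 9. These differ, so the equilibrium is in mixed strategies.
Let Firm A play low price with probability p. Firm B is indifferent when 9p − 2(1−p) = 8p + 9(1−p), giving p = 11/12.

11/12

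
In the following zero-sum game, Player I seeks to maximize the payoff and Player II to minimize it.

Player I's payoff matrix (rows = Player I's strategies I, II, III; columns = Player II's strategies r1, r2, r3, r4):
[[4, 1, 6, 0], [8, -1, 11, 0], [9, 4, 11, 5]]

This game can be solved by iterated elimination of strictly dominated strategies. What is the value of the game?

Column r1 is strictly dominated by r2 for Player II (1<4, -1<8, 4<9); eliminate r1.
Column r3 is strictly dominated by r2 for Player II (1<6, -1<11, 4<11); eliminate r3.
Row II is strictly dominated by row III (4>-1, 5>0); eliminate II.
Row I is strictly dominated by row III (4>1, 5>0); eliminate I.
Column r4 is strictly dominated by r2 for Player II (4<5); eliminate r4.
Only (III, r2) remains, with payoff 4.

4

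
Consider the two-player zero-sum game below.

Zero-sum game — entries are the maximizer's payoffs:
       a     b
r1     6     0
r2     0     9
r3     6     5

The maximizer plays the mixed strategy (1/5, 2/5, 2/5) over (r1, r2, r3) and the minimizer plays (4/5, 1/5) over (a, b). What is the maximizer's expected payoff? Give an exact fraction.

Against (4/5, 1/5), each row's expected payoff is r1: 24/5; r2: 9/5; r3: 29/5.
Taking the (1/5, 2/5, 2/5)-weighted average: (1/5)·(24/5) + (2/5)·(9/5) + (2/5)·(29/5) = 4.

4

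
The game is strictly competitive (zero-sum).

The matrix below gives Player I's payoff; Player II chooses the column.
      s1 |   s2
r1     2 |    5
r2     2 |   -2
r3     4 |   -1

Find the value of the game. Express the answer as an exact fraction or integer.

11/4

Row r2 is strictly dominated by row r3, so Player I never plays it.
The remaining 2×2 game on (r1, r3) × (s1, s2) has no saddle point. Let Player I play r1 with probability p; indifference gives 2p + 4(1−p) = 5p − (1−p), so p = 5/8.
Similarly Player II's optimal q on s1 is 3/4, and the value is 2·(3/4) + (5)·(1/4) = 11/4.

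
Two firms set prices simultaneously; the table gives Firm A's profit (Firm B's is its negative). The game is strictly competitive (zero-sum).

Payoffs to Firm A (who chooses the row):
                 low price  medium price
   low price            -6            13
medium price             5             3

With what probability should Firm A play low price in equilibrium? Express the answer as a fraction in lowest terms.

2/21

Row minima are -6 and 3, so Firm A's maximin is 3; column maxima are 5 and 13, so Firm B's minimax is 5. These differ, so the equilibrium is in mixed strategies.
Let Firm A play low price with probability p. Firm B is indifferent when −6p + 5(1−p) = 13p + 3(1−p), giving p = 2/21.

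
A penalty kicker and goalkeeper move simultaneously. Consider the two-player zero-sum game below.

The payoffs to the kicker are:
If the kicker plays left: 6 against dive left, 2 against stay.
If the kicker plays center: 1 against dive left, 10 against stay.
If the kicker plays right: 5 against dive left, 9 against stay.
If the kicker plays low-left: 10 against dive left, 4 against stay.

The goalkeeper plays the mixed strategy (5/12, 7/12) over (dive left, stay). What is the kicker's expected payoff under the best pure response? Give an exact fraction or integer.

22/3

left: (6)·(5/12) + (2)·(7/12) = 11/3.
center: (1)·(5/12) + (10)·(7/12) = 25/4.
right: (5)·(5/12) + (9)·(7/12) = 22/3.
low-left: (10)·(5/12) + (4)·(7/12) = 13/2.
The best pure response is right with expected payoff 22/3.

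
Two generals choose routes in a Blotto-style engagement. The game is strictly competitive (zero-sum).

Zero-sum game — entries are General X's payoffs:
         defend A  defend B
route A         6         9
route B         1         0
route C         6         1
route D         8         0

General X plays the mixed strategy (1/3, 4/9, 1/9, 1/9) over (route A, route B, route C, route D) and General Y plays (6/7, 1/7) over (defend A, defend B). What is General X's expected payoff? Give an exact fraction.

244/63

Against (6/7, 1/7), each row's expected payoff is route A: 45/7; route B: 6/7; route C: 37/7; route D: 48/7.
Taking the (1/3, 4/9, 1/9, 1/9)-weighted average: (1/3)·(45/7) + (4/9)·(6/7) + (1/9)·(37/7) + (1/9)·(48/7) = 244/63.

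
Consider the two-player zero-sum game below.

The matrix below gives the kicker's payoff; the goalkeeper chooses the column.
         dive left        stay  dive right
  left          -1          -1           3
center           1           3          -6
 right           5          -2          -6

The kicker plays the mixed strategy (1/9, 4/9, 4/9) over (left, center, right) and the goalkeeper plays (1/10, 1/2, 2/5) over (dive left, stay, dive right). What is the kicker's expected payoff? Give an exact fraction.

Against (1/10, 1/2, 2/5), each row's expected payoff is left: 3/5; center: -4/5; right: -29/10.
Taking the (1/9, 4/9, 4/9)-weighted average: (1/9)·(3/5) + (4/9)·(-4/5) + (4/9)·(-29/10) = -71/45.

-71/45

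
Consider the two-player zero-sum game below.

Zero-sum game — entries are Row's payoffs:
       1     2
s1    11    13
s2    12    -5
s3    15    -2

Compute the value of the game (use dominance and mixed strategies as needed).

217/19

Row s2 is strictly dominated by row s3, so Row never plays it.
The remaining 2×2 game on (s1, s3) × (1, 2) has no saddle point. Let Row play s1 with probability p; indifference gives 11p + 15(1−p) = 13p − 2(1−p), so p = 17/19.
Similarly Column's optimal q on 1 is 15/19, and the value is 11·(15/19) + (13)·(4/19) = 217/19.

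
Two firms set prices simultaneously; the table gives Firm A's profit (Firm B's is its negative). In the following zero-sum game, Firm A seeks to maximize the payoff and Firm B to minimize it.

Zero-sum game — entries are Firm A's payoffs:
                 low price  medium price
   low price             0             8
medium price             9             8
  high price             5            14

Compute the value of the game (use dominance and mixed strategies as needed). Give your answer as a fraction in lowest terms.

Row low price is strictly dominated by row high price, so Firm A never plays it.
The remaining 2×2 game on (medium price, high price) × (low price, medium price) has no saddle point. Let Firm A play medium price with probability p; indifference gives 9p + 5(1−p) = 8p + 14(1−p), so p = 9/10.
Similarly Firm B's optimal q on low price is 3/5, and the value is 9·(3/5) + (8)·(2/5) = 43/5.

43/5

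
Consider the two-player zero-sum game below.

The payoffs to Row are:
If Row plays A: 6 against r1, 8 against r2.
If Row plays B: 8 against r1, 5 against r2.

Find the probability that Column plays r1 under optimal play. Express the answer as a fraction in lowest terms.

3/5

Row minima are 6 and 5, so Row's maximin is 6; column maxima are 8 and 8, so Column's minimax is 8. These differ, so the equilibrium is in mixed strategies.
Let Column play r1 with probability q. Row is indifferent when 6q + 8(1−q) = 8q + 5(1−q), giving q = 3/5.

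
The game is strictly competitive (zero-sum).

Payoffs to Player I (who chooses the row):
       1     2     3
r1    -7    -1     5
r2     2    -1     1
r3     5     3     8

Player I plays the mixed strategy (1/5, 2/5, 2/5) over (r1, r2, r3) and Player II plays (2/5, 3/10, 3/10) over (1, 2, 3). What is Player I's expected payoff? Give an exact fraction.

Against (2/5, 3/10, 3/10), each row's expected payoff is r1: -8/5; r2: 4/5; r3: 53/10.
Taking the (1/5, 2/5, 2/5)-weighted average: (1/5)·(-8/5) + (2/5)·(4/5) + (2/5)·(53/10) = 53/25.

53/25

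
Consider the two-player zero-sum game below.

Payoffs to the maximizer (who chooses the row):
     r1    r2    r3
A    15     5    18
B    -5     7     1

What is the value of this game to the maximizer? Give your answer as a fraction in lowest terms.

65/11

Column r3 is strictly dominated by r1 for the minimizer (it gives the maximizer more in every row).
The remaining 2×2 game on (A, B) × (r1, r2) has no saddle point. Let the maximizer play A with probability p; indifference gives 15p − 5(1−p) = 5p + 7(1−p), so p = 6/11.
Similarly the minimizer's optimal q on r1 is 1/11, and the value is 15·(1/11) + (5)·(10/11) = 65/11.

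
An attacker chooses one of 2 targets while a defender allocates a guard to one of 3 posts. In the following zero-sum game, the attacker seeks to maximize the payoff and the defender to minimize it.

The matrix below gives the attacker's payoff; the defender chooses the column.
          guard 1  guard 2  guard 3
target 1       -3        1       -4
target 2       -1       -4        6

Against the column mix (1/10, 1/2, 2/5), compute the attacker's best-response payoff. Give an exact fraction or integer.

3/10

target 1: (-3)·(1/10) + (1)·(1/2) + (-4)·(2/5) = -7/5.
target 2: (-1)·(1/10) + (-4)·(1/2) + (6)·(2/5) = 3/10.
The best pure response is target 2 with expected payoff 3/10.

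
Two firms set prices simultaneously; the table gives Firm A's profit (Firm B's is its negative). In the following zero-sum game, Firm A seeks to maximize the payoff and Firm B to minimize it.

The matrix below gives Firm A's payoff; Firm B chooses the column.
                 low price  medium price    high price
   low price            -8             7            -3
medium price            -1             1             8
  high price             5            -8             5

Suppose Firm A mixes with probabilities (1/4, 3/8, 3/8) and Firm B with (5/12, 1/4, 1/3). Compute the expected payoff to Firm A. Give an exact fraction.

Against (5/12, 1/4, 1/3), each row's expected payoff is low price: -31/12; medium price: 5/2; high price: 7/4.
Taking the (1/4, 3/8, 3/8)-weighted average: (1/4)·(-31/12) + (3/8)·(5/2) + (3/8)·(7/4) = 91/96.

91/96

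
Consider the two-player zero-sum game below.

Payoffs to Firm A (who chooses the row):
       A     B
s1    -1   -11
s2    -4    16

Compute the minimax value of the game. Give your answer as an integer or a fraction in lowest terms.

Row minima are -11 and -4, so Firm A's maximin is -4; column maxima are -1 and 16, so Firm B's minimax is -1. These differ, so the equilibrium is in mixed strategies.
Let Firm A play s1 with probability p. Firm B is indifferent when −p − 4(1−p) = −11p + 16(1−p), giving p = 2/3.
Let Firm B play A with probability q. Firm A is indifferent when −q − 11(1−q) = −4q + 16(1−q), giving q = 9/10.
The value is -1·(9/10) + (-11)·(1/10) = -2.

-2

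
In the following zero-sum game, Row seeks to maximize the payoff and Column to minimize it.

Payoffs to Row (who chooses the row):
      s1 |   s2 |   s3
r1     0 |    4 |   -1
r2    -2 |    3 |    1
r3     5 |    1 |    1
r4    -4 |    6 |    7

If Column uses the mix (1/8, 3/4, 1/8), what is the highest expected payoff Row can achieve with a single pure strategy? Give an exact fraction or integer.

r1: (0)·(1/8) + (4)·(3/4) + (-1)·(1/8) = 23/8.
r2: (-2)·(1/8) + (3)·(3/4) + (1)·(1/8) = 17/8.
r3: (5)·(1/8) + (1)·(3/4) + (1)·(1/8) = 3/2.
r4: (-4)·(1/8) + (6)·(3/4) + (7)·(1/8) = 39/8.
The best pure response is r4 with expected payoff 39/8.

39/8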